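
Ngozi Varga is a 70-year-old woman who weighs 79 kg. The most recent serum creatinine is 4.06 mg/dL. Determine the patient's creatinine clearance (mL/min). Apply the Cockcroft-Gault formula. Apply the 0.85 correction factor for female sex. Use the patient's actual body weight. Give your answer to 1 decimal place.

CrCl = (140 − 70) × 79 / (72 × 4.06) × 0.85 = 5530.0 / 292.32 × 0.85 ≈ 16.1 mL/min

16.1 mL/min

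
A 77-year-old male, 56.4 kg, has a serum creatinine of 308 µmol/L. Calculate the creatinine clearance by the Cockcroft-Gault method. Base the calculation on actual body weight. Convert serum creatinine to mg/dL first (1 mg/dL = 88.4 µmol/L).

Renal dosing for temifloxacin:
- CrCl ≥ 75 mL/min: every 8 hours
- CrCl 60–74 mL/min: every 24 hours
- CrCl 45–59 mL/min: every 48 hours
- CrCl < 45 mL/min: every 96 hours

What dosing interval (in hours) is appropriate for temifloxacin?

SCr = 308 / 88.4 = 3.484 mg/dL
CrCl = (140 − 77) × 56.4 / (72 × 3.484) = 3553.2 / 250.85 ≈ 14.2 mL/min
CrCl ≈ 14 mL/min → bracket < 45 mL/min → every 96 hours.

every 96 hours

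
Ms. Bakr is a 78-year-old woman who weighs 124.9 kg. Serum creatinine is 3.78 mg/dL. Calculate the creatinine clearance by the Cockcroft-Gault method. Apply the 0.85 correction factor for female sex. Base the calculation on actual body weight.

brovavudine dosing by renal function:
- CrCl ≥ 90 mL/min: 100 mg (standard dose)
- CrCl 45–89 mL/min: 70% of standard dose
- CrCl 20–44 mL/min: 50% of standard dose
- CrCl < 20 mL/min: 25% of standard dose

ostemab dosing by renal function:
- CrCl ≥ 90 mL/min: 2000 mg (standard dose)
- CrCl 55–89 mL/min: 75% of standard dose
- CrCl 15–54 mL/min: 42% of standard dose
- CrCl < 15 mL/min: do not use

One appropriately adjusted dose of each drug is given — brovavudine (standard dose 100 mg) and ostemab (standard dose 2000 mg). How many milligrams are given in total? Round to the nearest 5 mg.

890 mg

CrCl = (140 − 78) × 124.9 / (72 × 3.78) × 0.85 = 7743.8 / 272.16 × 0.85 ≈ 24.2 mL/min
CrCl ≈ 24 mL/min.
brovavudine: 20–44 mL/min → 50% of 100 mg = 50 mg.
ostemab: 15–54 mL/min → 42% of 2000 mg = 840 mg.
Total = 50 + 840 = 890 mg.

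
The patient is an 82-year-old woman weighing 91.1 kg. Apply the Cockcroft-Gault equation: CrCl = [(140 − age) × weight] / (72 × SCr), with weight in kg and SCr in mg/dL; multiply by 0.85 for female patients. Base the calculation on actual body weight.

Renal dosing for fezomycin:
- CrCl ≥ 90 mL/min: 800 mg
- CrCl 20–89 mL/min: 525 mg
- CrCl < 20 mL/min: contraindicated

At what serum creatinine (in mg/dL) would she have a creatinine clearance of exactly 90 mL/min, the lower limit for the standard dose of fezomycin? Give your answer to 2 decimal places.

Standard dose requires CrCl ≥ 90 mL/min.
Set (140 − 82) × 91.1 × 0.85 / (72 × SCr) = 90
SCr = (140 − 82) × 91.1 × 0.85 / (72 × 90) = 0.693 mg/dL

0.69 mg/dL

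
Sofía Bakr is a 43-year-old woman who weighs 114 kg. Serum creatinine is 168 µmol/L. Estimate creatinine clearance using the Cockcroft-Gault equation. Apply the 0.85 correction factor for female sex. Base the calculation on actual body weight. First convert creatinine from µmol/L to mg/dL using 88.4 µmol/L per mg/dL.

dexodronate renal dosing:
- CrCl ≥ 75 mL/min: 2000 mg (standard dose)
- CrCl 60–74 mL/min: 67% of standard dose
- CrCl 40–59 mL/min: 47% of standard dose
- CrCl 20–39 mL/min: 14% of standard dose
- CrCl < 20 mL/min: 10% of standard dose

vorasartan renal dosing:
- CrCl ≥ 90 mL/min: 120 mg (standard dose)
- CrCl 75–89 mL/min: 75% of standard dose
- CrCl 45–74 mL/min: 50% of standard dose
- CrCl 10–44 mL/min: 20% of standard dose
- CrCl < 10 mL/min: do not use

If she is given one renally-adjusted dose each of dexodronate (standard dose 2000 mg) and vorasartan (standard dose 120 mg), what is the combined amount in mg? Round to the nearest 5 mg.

1400 mg

SCr = 168 / 88.4 = 1.9 mg/dL
CrCl = (140 − 43) × 114 / (72 × 1.9) × 0.85 = 11058.0 / 136.80 × 0.85 ≈ 68.7 mL/min
CrCl ≈ 69 mL/min.
dexodronate: 60–74 mL/min → 67% of 2000 mg = 1340 mg.
vorasartan: 45–74 mL/min → 50% of 120 mg = 60 mg.
Total = 1340 + 60 = 1400 mg.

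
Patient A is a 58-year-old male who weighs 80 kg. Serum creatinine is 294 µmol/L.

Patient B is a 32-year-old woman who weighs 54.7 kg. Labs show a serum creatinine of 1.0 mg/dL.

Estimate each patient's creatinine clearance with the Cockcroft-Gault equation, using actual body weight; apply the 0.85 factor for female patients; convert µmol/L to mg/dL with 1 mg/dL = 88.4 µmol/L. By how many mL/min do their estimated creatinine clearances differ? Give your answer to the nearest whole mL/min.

42 mL/min

Patient A: SCr = 294 / 88.4 = 3.326 mg/dL
Patient A: CrCl = (140 − 58) × 80 / (72 × 3.326) = 6560.0 / 239.47 ≈ 27.4 mL/min
Patient B: CrCl = (140 − 32) × 54.7 / (72 × 1) × 0.85 = 5907.6 / 72.00 × 0.85 ≈ 69.7 mL/min
|27.4 − 69.7| = 42.3 mL/min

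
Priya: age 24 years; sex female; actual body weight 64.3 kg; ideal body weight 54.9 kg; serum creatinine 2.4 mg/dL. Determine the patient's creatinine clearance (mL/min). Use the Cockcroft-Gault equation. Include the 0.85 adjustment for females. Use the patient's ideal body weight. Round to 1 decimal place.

31.3 mL/min

CrCl = (140 − 24) × 54.9 / (72 × 2.4) × 0.85 = 6368.4 / 172.80 × 0.85 ≈ 31.3 mL/min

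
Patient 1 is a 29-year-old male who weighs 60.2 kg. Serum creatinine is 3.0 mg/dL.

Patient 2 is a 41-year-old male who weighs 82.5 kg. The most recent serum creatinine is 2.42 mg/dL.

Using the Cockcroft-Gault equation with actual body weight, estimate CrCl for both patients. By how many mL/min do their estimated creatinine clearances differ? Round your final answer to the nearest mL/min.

16 mL/min

Patient 1: CrCl = (140 − 29) × 60.2 / (72 × 3) = 6682.2 / 216.00 ≈ 30.9 mL/min
Patient 2: CrCl = (140 − 41) × 82.5 / (72 × 2.42) = 8167.5 / 174.24 ≈ 46.9 mL/min
|30.9 − 46.9| = 16.0 mL/min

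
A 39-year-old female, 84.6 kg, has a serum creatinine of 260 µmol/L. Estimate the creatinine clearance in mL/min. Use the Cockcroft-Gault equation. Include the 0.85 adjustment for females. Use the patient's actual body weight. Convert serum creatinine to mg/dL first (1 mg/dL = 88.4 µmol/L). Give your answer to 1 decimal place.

SCr = 260 / 88.4 = 2.941 mg/dL
CrCl = (140 − 39) × 84.6 / (72 × 2.941) × 0.85 = 8544.6 / 211.75 × 0.85 ≈ 34.3 mL/min

34.3 mL/min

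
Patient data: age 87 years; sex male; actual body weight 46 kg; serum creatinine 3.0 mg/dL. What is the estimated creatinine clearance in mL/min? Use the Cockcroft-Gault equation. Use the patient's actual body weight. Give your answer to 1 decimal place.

CrCl = (140 − 87) × 46 / (72 × 3) = 2438.0 / 216.00 ≈ 11.3 mL/min

11.3 mL/min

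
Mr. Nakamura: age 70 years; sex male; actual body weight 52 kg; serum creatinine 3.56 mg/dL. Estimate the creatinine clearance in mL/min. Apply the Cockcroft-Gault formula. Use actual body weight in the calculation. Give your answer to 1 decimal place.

CrCl = (140 − 70) × 52 / (72 × 3.56) = 3640.0 / 256.32 ≈ 14.2 mL/min

14.2 mL/min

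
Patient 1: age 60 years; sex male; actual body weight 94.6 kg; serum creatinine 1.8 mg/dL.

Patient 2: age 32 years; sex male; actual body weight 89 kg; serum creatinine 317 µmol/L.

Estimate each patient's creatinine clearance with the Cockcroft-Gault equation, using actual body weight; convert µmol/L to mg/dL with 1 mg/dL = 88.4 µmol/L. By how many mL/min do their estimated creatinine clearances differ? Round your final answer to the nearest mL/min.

21 mL/min

Patient 1: CrCl = (140 − 60) × 94.6 / (72 × 1.8) = 7568.0 / 129.60 ≈ 58.4 mL/min
Patient 2: SCr = 317 / 88.4 = 3.586 mg/dL
Patient 2: CrCl = (140 − 32) × 89 / (72 × 3.586) = 9612.0 / 258.19 ≈ 37.2 mL/min
|58.4 − 37.2| = 21.2 mL/min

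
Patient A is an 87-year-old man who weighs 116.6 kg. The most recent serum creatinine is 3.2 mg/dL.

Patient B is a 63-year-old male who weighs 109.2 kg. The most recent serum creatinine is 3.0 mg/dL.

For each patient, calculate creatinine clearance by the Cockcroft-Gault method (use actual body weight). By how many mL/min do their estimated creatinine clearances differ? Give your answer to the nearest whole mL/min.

12 mL/min

Patient A: CrCl = (140 − 87) × 116.6 / (72 × 3.2) = 6179.8 / 230.40 ≈ 26.8 mL/min
Patient B: CrCl = (140 − 63) × 109.2 / (72 × 3) = 8408.4 / 216.00 ≈ 38.9 mL/min
|26.8 − 38.9| = 12.1 mL/min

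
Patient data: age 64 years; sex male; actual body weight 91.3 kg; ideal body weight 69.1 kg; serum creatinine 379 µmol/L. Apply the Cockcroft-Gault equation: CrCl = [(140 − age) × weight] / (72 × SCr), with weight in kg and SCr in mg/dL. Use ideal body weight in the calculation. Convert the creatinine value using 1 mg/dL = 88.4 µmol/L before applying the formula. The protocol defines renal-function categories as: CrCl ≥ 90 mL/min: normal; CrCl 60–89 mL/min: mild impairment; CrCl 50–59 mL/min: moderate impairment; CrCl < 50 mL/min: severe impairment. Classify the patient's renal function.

SCr = 379 / 88.4 = 4.287 mg/dL
CrCl = (140 − 64) × 69.1 / (72 × 4.287) = 5251.6 / 308.66 ≈ 17.0 mL/min
17 mL/min falls in the 'severe impairment' range.

severe impairment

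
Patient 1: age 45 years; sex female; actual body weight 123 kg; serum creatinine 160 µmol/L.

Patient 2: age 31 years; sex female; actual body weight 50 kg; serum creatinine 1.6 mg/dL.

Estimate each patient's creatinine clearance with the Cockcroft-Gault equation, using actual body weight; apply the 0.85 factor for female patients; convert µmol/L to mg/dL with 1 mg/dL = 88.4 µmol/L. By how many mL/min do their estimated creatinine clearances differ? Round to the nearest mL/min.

36 mL/min

Patient 1: SCr = 160 / 88.4 = 1.81 mg/dL
Patient 1: CrCl = (140 − 45) × 123 / (72 × 1.81) × 0.85 = 11685.0 / 130.32 × 0.85 ≈ 76.2 mL/min
Patient 2: CrCl = (140 − 31) × 50 / (72 × 1.6) × 0.85 = 5450.0 / 115.20 × 0.85 ≈ 40.2 mL/min
|76.2 − 40.2| = 36.0 mL/min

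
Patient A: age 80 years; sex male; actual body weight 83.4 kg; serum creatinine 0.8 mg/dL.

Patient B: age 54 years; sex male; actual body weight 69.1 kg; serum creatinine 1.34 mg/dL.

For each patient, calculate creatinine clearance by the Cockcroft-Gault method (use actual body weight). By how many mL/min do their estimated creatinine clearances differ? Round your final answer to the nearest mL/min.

25 mL/min

Patient A: CrCl = (140 − 80) × 83.4 / (72 × 0.8) = 5004.0 / 57.60 ≈ 86.9 mL/min
Patient B: CrCl = (140 − 54) × 69.1 / (72 × 1.34) = 5942.6 / 96.48 ≈ 61.6 mL/min
|86.9 − 61.6| = 25.3 mL/min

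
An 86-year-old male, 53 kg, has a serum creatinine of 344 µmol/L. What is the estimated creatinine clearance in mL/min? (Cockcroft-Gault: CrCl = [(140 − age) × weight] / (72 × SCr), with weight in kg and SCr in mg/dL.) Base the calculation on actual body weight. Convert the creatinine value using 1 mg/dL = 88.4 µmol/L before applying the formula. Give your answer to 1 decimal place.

SCr = 344 / 88.4 = 3.891 mg/dL
CrCl = (140 − 86) × 53 / (72 × 3.891) = 2862.0 / 280.15 ≈ 10.2 mL/min

10.2 mL/min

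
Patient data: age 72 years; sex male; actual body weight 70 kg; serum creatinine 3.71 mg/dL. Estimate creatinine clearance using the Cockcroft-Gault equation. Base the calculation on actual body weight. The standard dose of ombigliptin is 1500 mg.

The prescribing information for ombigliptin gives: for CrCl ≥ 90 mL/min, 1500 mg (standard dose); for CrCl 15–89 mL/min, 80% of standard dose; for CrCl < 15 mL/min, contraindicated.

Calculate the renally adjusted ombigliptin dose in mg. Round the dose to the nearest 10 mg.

1200 mg

CrCl = (140 − 72) × 70 / (72 × 3.71) = 4760.0 / 267.12 ≈ 17.8 mL/min
CrCl ≈ 18 mL/min → bracket 15–89 mL/min.
80% of 1500 mg = 1200 mg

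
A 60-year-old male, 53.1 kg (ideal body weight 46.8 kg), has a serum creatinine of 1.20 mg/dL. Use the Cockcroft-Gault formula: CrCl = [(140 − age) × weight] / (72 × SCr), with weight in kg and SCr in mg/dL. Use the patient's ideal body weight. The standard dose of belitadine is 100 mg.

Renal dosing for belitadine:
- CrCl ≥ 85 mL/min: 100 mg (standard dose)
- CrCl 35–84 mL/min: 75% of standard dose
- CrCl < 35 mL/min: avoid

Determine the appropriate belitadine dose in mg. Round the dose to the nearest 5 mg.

75 mg

CrCl = (140 − 60) × 46.8 / (72 × 1.2) = 3744.0 / 86.40 ≈ 43.3 mL/min
CrCl ≈ 43 mL/min → bracket 35–84 mL/min.
75% of 100 mg = 75 mg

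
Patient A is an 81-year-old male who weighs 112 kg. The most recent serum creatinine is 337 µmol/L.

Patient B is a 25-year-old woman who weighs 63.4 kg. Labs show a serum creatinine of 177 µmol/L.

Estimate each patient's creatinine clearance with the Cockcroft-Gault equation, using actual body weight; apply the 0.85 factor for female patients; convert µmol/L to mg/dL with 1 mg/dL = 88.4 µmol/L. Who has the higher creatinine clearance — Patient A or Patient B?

Patient A: SCr = 337 / 88.4 = 3.812 mg/dL
Patient A: CrCl = (140 − 81) × 112 / (72 × 3.812) = 6608.0 / 274.46 ≈ 24.1 mL/min
Patient B: SCr = 177 / 88.4 = 2.002 mg/dL
Patient B: CrCl = (140 − 25) × 63.4 / (72 × 2.002) × 0.85 = 7291.0 / 144.14 × 0.85 ≈ 43.0 mL/min
24.1 vs 43.0 mL/min → Patient B is higher.

Patient B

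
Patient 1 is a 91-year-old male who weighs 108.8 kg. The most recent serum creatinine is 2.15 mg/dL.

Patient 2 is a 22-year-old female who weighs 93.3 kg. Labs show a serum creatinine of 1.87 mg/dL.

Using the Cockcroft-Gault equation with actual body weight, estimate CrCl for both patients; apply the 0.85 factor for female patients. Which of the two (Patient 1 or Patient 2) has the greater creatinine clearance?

Patient 2

Patient 1: CrCl = (140 − 91) × 108.8 / (72 × 2.15) = 5331.2 / 154.80 ≈ 34.4 mL/min
Patient 2: CrCl = (140 − 22) × 93.3 / (72 × 1.87) × 0.85 = 11009.4 / 134.64 × 0.85 ≈ 69.5 mL/min
34.4 vs 69.5 mL/min → Patient 2 is higher.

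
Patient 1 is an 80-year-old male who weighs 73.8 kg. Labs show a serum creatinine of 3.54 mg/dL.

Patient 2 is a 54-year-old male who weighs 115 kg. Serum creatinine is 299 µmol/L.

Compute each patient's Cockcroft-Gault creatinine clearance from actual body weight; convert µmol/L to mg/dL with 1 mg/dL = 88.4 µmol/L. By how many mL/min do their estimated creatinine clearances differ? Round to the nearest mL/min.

Patient 1: CrCl = (140 − 80) × 73.8 / (72 × 3.54) = 4428.0 / 254.88 ≈ 17.4 mL/min
Patient 2: SCr = 299 / 88.4 = 3.382 mg/dL
Patient 2: CrCl = (140 − 54) × 115 / (72 × 3.382) = 9890.0 / 243.50 ≈ 40.6 mL/min
|17.4 − 40.6| = 23.2 mL/min

23 mL/min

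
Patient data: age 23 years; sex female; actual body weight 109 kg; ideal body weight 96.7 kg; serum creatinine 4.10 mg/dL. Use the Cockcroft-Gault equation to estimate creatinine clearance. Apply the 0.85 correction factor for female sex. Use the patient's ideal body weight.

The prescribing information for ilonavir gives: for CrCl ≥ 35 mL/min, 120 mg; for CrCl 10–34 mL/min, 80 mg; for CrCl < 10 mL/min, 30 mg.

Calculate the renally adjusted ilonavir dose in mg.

80 mg

CrCl = (140 − 23) × 96.7 / (72 × 4.1) × 0.85 = 11313.9 / 295.20 × 0.85 ≈ 32.6 mL/min
CrCl ≈ 33 mL/min → bracket 10–34 mL/min.
Dose for this bracket: 80 mg.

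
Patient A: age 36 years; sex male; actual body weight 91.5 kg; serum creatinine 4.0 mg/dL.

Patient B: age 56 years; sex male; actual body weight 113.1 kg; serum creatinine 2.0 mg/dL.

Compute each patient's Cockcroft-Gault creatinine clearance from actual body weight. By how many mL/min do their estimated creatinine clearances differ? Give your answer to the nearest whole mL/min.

Patient A: CrCl = (140 − 36) × 91.5 / (72 × 4) = 9516.0 / 288.00 ≈ 33.0 mL/min
Patient B: CrCl = (140 − 56) × 113.1 / (72 × 2) = 9500.4 / 144.00 ≈ 66.0 mL/min
|33.0 − 66.0| = 33.0 mL/min

33 mL/min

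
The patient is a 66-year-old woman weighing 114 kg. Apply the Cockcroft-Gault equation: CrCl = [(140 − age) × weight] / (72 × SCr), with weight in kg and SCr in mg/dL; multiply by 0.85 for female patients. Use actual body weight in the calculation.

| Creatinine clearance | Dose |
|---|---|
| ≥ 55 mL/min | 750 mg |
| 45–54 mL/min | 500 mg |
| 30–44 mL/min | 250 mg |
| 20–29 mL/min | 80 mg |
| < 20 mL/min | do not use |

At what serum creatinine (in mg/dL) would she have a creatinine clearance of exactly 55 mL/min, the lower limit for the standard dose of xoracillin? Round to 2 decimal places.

1.81 mg/dL

Standard dose requires CrCl ≥ 55 mL/min.
Set (140 − 66) × 114 × 0.85 / (72 × SCr) = 55
SCr = (140 − 66) × 114 × 0.85 / (72 × 55) = 1.811 mg/dL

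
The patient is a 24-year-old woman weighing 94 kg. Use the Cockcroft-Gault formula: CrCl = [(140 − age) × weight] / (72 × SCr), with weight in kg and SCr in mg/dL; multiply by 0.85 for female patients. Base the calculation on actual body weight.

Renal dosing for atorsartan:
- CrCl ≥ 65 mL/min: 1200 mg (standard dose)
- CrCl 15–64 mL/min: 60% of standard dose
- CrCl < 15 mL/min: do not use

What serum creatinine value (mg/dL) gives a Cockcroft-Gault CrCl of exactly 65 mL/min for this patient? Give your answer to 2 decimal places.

Standard dose requires CrCl ≥ 65 mL/min.
Set (140 − 24) × 94 × 0.85 / (72 × SCr) = 65
SCr = (140 − 24) × 94 × 0.85 / (72 × 65) = 1.980 mg/dL

1.98 mg/dL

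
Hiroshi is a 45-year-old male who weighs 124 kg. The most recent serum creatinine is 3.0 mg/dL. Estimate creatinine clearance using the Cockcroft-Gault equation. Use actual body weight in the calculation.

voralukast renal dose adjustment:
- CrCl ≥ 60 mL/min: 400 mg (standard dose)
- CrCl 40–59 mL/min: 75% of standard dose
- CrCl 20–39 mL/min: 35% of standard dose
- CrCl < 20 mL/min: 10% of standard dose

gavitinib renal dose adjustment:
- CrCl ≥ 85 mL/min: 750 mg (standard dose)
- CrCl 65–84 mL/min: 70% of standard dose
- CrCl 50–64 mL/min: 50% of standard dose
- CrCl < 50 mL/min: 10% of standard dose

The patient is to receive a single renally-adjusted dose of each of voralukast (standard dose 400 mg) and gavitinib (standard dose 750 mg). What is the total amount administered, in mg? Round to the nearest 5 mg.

CrCl = (140 − 45) × 124 / (72 × 3) = 11780.0 / 216.00 ≈ 54.5 mL/min
CrCl ≈ 55 mL/min.
voralukast: 40–59 mL/min → 75% of 400 mg = 300 mg.
gavitinib: 50–64 mL/min → 50% of 750 mg = 375 mg.
Total = 300 + 375 = 675 mg.

675 mg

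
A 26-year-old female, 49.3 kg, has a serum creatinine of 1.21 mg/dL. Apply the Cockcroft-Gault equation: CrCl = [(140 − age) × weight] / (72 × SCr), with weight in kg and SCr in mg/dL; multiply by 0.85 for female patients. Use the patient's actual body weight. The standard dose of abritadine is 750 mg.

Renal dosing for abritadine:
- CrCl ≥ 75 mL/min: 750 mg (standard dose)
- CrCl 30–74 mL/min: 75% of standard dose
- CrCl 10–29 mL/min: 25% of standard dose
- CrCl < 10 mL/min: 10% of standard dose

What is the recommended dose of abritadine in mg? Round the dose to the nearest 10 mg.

560 mg

CrCl = (140 − 26) × 49.3 / (72 × 1.21) × 0.85 = 5620.2 / 87.12 × 0.85 ≈ 54.8 mL/min
CrCl ≈ 55 mL/min → bracket 30–74 mL/min.
75% of 750 mg = 562.5 mg → 560 mg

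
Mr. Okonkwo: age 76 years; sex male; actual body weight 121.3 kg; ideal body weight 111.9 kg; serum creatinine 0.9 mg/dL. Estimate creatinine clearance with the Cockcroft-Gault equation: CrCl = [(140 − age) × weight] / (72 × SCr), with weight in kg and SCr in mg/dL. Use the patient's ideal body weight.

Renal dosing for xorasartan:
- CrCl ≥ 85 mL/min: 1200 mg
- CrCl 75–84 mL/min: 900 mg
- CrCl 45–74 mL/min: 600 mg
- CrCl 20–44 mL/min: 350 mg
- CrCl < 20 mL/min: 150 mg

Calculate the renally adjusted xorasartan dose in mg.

CrCl = (140 − 76) × 111.9 / (72 × 0.9) = 7161.6 / 64.80 ≈ 110.5 mL/min
CrCl ≈ 111 mL/min → bracket ≥ 85 mL/min.
Dose for this bracket: 1200 mg.

1200 mg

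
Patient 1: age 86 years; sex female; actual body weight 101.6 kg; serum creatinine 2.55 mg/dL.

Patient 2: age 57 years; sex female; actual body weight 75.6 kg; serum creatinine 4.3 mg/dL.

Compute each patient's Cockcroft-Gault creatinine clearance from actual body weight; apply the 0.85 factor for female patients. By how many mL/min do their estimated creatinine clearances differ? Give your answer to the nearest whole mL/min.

8 mL/min

Patient 1: CrCl = (140 − 86) × 101.6 / (72 × 2.55) × 0.85 = 5486.4 / 183.60 × 0.85 ≈ 25.4 mL/min
Patient 2: CrCl = (140 − 57) × 75.6 / (72 × 4.3) × 0.85 = 6274.8 / 309.60 × 0.85 ≈ 17.2 mL/min
|25.4 − 17.2| = 8.2 mL/min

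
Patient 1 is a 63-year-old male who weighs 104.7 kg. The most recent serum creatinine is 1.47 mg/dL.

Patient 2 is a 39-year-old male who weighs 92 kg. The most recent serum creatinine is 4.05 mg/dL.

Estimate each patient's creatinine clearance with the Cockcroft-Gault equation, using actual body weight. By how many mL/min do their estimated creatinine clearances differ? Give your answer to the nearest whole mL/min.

44 mL/min

Patient 1: CrCl = (140 − 63) × 104.7 / (72 × 1.47) = 8061.9 / 105.84 ≈ 76.2 mL/min
Patient 2: CrCl = (140 − 39) × 92 / (72 × 4.05) = 9292.0 / 291.60 ≈ 31.9 mL/min
|76.2 − 31.9| = 44.3 mL/min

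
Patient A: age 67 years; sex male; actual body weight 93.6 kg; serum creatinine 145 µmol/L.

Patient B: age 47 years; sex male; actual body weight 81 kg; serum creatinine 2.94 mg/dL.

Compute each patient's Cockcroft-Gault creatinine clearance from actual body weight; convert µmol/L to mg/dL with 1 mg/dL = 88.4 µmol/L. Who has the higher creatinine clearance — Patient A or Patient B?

Patient A

Patient A: SCr = 145 / 88.4 = 1.64 mg/dL
Patient A: CrCl = (140 − 67) × 93.6 / (72 × 1.64) = 6832.8 / 118.08 ≈ 57.9 mL/min
Patient B: CrCl = (140 − 47) × 81 / (72 × 2.94) = 7533.0 / 211.68 ≈ 35.6 mL/min
57.9 vs 35.6 mL/min → Patient A is higher.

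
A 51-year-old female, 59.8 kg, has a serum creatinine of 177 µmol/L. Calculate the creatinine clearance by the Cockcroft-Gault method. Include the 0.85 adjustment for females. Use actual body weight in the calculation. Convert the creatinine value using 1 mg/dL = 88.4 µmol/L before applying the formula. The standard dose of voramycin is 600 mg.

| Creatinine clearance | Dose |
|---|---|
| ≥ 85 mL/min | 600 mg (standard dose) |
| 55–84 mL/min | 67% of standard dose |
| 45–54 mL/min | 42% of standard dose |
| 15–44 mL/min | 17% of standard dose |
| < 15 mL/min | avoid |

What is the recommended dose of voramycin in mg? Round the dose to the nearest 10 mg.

SCr = 177 / 88.4 = 2.002 mg/dL
CrCl = (140 − 51) × 59.8 / (72 × 2.002) × 0.85 = 5322.2 / 144.14 × 0.85 ≈ 31.4 mL/min
CrCl ≈ 31 mL/min → bracket 15–44 mL/min.
17% of 600 mg = 102 mg → 100 mg

100 mg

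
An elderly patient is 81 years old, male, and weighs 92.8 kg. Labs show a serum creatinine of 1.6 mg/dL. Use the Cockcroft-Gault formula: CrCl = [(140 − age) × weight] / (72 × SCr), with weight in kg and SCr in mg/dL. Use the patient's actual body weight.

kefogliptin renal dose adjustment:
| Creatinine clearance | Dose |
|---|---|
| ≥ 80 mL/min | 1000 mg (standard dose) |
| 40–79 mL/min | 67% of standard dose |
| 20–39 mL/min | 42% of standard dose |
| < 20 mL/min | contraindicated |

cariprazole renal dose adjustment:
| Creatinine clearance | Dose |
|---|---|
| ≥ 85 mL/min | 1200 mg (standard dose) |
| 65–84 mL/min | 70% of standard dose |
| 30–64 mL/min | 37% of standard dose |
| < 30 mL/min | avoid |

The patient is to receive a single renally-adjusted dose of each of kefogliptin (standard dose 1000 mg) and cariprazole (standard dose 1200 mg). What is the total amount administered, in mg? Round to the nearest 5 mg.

1115 mg

CrCl = (140 − 81) × 92.8 / (72 × 1.6) = 5475.2 / 115.20 ≈ 47.5 mL/min
CrCl ≈ 48 mL/min.
kefogliptin: 40–79 mL/min → 67% of 1000 mg = 670 mg.
cariprazole: 30–64 mL/min → 37% of 1200 mg = 444 mg.
Total = 670 + 444 = 1114 mg.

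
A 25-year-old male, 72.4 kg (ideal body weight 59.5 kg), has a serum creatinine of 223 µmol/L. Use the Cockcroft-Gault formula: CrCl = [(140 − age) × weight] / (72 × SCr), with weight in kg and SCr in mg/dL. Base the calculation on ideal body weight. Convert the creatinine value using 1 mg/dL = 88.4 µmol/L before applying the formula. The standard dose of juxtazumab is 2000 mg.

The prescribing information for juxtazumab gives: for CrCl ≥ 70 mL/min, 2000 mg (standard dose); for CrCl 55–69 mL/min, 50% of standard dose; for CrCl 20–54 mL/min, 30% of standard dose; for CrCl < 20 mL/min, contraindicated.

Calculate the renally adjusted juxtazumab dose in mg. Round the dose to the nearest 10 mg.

600 mg

SCr = 223 / 88.4 = 2.523 mg/dL
CrCl = (140 − 25) × 59.5 / (72 × 2.523) = 6842.5 / 181.66 ≈ 37.7 mL/min
CrCl ≈ 38 mL/min → bracket 20–54 mL/min.
30% of 2000 mg = 600 mg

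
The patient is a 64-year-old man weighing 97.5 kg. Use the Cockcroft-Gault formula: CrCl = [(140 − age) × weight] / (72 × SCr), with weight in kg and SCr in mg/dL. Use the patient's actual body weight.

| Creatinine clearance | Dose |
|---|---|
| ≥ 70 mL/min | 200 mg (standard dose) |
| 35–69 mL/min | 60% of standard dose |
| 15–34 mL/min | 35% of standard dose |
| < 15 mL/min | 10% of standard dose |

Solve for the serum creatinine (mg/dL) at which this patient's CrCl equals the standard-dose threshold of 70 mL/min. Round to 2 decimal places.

1.47 mg/dL

Standard dose requires CrCl ≥ 70 mL/min.
Set (140 − 64) × 97.5 / (72 × SCr) = 70
SCr = (140 − 64) × 97.5 / (72 × 70) = 1.470 mg/dL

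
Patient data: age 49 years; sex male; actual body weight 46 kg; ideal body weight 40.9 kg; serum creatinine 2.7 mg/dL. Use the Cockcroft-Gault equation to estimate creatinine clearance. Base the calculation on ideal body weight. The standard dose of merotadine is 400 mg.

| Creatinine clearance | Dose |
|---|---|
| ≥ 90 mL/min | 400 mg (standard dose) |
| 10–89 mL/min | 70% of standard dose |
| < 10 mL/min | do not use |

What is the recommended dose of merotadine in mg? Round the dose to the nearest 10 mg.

CrCl = (140 − 49) × 40.9 / (72 × 2.7) = 3721.9 / 194.40 ≈ 19.1 mL/min
CrCl ≈ 19 mL/min → bracket 10–89 mL/min.
70% of 400 mg = 280 mg

280 mg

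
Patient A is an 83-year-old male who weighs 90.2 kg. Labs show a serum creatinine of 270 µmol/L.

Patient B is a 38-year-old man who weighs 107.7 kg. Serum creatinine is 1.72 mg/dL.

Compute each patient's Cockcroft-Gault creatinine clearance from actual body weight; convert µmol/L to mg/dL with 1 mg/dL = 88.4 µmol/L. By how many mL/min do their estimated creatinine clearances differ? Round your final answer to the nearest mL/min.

65 mL/min

Patient A: SCr = 270 / 88.4 = 3.054 mg/dL
Patient A: CrCl = (140 − 83) × 90.2 / (72 × 3.054) = 5141.4 / 219.89 ≈ 23.4 mL/min
Patient B: CrCl = (140 − 38) × 107.7 / (72 × 1.72) = 10985.4 / 123.84 ≈ 88.7 mL/min
|23.4 − 88.7| = 65.3 mL/min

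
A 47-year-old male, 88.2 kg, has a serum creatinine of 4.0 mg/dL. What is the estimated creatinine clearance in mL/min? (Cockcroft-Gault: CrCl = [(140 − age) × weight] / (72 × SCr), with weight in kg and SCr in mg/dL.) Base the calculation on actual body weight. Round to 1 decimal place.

28.5 mL/min

CrCl = (140 − 47) × 88.2 / (72 × 4) = 8202.6 / 288.00 ≈ 28.5 mL/min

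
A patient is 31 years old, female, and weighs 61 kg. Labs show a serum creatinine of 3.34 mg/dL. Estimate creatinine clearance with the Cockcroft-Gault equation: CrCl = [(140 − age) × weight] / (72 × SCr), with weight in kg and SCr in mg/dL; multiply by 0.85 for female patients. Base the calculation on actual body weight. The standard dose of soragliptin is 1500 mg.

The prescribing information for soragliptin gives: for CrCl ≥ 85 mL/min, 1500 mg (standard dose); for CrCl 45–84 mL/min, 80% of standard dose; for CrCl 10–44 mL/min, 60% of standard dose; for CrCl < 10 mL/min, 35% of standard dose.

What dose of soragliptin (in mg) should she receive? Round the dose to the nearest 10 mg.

CrCl = (140 − 31) × 61 / (72 × 3.34) × 0.85 = 6649.0 / 240.48 × 0.85 ≈ 23.5 mL/min
CrCl ≈ 24 mL/min → bracket 10–44 mL/min.
60% of 1500 mg = 900 mg

900 mg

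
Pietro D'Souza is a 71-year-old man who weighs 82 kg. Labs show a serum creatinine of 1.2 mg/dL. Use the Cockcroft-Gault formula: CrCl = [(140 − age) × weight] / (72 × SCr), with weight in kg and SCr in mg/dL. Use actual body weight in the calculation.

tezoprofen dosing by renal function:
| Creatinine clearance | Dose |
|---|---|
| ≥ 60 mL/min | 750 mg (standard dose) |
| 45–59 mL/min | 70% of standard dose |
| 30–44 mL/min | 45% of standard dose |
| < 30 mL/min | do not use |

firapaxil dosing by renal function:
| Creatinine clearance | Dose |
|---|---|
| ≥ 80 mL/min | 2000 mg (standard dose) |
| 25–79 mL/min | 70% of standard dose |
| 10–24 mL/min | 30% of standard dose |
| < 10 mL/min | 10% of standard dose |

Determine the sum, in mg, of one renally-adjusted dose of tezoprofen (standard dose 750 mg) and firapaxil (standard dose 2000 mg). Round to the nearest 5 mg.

2150 mg

CrCl = (140 − 71) × 82 / (72 × 1.2) = 5658.0 / 86.40 ≈ 65.5 mL/min
CrCl ≈ 65 mL/min.
tezoprofen: ≥ 60 mL/min → 100% of 750 mg = 750 mg.
firapaxil: 25–79 mL/min → 70% of 2000 mg = 1400 mg.
Total = 750 + 1400 = 2150 mg.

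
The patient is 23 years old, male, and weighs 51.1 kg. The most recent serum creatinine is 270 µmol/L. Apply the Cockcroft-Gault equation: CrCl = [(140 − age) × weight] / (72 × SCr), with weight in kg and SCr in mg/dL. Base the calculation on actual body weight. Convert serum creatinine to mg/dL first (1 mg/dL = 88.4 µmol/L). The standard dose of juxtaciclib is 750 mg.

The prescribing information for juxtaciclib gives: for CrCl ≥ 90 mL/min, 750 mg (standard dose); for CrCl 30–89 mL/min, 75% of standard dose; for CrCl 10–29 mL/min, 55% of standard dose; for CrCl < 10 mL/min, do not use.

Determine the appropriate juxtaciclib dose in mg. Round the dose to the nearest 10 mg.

410 mg

SCr = 270 / 88.4 = 3.054 mg/dL
CrCl = (140 − 23) × 51.1 / (72 × 3.054) = 5978.7 / 219.89 ≈ 27.2 mL/min
CrCl ≈ 27 mL/min → bracket 10–29 mL/min.
55% of 750 mg = 412.5 mg → 410 mg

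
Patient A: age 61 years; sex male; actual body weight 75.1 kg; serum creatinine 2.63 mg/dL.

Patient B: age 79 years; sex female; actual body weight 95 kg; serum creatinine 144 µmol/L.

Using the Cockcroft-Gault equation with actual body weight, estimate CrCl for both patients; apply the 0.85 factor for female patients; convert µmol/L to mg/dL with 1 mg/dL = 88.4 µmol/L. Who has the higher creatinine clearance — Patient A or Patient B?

Patient B

Patient A: CrCl = (140 − 61) × 75.1 / (72 × 2.63) = 5932.9 / 189.36 ≈ 31.3 mL/min
Patient B: SCr = 144 / 88.4 = 1.629 mg/dL
Patient B: CrCl = (140 − 79) × 95 / (72 × 1.629) × 0.85 = 5795.0 / 117.29 × 0.85 ≈ 42.0 mL/min
31.3 vs 42.0 mL/min → Patient B is higher.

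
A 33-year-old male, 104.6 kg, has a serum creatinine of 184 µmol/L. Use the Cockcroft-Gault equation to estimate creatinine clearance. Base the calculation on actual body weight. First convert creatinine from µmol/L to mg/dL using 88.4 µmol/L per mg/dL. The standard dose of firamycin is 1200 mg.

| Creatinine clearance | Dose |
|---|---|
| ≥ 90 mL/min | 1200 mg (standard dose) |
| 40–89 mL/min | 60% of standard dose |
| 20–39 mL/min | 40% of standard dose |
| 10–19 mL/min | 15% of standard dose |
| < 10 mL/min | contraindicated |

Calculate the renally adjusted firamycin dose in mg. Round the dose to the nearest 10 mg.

SCr = 184 / 88.4 = 2.081 mg/dL
CrCl = (140 − 33) × 104.6 / (72 × 2.081) = 11192.2 / 149.83 ≈ 74.7 mL/min
CrCl ≈ 75 mL/min → bracket 40–89 mL/min.
60% of 1200 mg = 720 mg

720 mg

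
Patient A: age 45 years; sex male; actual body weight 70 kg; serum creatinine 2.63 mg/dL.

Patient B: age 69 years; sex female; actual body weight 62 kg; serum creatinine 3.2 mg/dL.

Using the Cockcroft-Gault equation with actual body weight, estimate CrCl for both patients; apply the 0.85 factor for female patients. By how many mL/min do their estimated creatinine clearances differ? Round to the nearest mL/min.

19 mL/min

Patient A: CrCl = (140 − 45) × 70 / (72 × 2.63) = 6650.0 / 189.36 ≈ 35.1 mL/min
Patient B: CrCl = (140 − 69) × 62 / (72 × 3.2) × 0.85 = 4402.0 / 230.40 × 0.85 ≈ 16.2 mL/min
|35.1 − 16.2| = 18.9 mL/min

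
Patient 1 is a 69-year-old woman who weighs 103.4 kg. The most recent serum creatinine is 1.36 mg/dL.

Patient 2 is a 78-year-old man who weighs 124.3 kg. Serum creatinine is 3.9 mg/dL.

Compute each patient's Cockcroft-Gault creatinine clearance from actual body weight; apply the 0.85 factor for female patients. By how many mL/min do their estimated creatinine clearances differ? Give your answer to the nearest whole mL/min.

36 mL/min

Patient 1: CrCl = (140 − 69) × 103.4 / (72 × 1.36) × 0.85 = 7341.4 / 97.92 × 0.85 ≈ 63.7 mL/min
Patient 2: CrCl = (140 − 78) × 124.3 / (72 × 3.9) = 7706.6 / 280.80 ≈ 27.4 mL/min
|63.7 − 27.4| = 36.3 mL/min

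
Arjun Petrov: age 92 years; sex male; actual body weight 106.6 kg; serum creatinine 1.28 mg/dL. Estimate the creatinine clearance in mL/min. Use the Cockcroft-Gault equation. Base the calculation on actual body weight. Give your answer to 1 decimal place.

55.5 mL/min

CrCl = (140 − 92) × 106.6 / (72 × 1.28) = 5116.8 / 92.16 ≈ 55.5 mL/min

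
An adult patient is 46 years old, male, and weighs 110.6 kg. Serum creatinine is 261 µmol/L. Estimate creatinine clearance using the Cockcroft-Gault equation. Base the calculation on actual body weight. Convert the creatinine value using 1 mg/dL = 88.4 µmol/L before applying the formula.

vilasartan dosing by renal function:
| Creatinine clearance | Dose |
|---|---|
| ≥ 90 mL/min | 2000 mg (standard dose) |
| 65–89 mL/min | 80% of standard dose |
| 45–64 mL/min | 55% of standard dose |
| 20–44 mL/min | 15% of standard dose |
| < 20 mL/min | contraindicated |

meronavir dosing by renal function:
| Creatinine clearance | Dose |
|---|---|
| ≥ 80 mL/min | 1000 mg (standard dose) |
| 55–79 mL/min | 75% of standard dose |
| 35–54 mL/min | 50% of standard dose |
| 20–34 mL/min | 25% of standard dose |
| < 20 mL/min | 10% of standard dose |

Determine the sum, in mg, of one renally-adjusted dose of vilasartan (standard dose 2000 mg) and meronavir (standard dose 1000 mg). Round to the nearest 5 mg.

1600 mg

SCr = 261 / 88.4 = 2.952 mg/dL
CrCl = (140 − 46) × 110.6 / (72 × 2.952) = 10396.4 / 212.54 ≈ 48.9 mL/min
CrCl ≈ 49 mL/min.
vilasartan: 45–64 mL/min → 55% of 2000 mg = 1100 mg.
meronavir: 35–54 mL/min → 50% of 1000 mg = 500 mg.
Total = 1100 + 500 = 1600 mg.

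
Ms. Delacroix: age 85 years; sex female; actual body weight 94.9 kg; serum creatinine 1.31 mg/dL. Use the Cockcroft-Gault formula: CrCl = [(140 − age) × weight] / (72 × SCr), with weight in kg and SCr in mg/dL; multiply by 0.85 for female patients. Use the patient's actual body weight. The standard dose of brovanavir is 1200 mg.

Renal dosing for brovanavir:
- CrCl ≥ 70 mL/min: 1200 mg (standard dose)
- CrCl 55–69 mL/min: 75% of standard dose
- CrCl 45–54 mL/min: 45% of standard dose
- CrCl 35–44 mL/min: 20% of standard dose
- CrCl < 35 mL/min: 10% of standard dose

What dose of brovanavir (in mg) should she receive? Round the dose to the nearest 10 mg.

540 mg

CrCl = (140 − 85) × 94.9 / (72 × 1.31) × 0.85 = 5219.5 / 94.32 × 0.85 ≈ 47.0 mL/min
CrCl ≈ 47 mL/min → bracket 45–54 mL/min.
45% of 1200 mg = 540 mg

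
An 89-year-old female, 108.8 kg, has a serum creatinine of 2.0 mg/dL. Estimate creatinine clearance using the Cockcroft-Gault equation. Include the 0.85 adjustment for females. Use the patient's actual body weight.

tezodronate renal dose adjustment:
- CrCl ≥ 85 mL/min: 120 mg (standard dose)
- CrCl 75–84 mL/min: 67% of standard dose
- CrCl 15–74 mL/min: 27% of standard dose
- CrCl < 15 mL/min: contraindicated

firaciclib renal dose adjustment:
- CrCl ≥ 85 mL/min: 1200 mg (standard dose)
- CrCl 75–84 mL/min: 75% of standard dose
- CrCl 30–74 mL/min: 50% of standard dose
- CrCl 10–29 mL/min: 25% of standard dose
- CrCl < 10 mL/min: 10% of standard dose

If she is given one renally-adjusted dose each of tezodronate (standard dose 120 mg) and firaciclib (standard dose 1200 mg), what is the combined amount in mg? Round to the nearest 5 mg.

CrCl = (140 − 89) × 108.8 / (72 × 2) × 0.85 = 5548.8 / 144.00 × 0.85 ≈ 32.8 mL/min
CrCl ≈ 33 mL/min.
tezodronate: 15–74 mL/min → 27% of 120 mg = 32.4 mg.
firaciclib: 30–74 mL/min → 50% of 1200 mg = 600 mg.
Total = 32.4 + 600 = 632.4 mg.

630 mg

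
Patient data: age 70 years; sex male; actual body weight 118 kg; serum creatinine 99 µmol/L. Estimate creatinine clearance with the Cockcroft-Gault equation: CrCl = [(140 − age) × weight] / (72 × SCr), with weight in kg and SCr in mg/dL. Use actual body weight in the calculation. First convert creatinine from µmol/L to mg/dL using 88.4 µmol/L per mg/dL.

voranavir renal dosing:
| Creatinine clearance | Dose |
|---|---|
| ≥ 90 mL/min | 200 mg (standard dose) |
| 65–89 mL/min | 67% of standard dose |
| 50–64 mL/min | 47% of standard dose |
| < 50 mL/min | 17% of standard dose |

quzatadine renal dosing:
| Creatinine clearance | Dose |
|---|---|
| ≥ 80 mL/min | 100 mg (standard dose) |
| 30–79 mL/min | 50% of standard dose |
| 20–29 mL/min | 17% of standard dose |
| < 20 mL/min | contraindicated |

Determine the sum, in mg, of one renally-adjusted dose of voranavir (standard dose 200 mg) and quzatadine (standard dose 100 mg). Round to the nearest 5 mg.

300 mg

SCr = 99 / 88.4 = 1.12 mg/dL
CrCl = (140 − 70) × 118 / (72 × 1.12) = 8260.0 / 80.64 ≈ 102.4 mL/min
CrCl ≈ 102 mL/min.
voranavir: ≥ 90 mL/min → 100% of 200 mg = 200 mg.
quzatadine: ≥ 80 mL/min → 100% of 100 mg = 100 mg.
Total = 200 + 100 = 300 mg.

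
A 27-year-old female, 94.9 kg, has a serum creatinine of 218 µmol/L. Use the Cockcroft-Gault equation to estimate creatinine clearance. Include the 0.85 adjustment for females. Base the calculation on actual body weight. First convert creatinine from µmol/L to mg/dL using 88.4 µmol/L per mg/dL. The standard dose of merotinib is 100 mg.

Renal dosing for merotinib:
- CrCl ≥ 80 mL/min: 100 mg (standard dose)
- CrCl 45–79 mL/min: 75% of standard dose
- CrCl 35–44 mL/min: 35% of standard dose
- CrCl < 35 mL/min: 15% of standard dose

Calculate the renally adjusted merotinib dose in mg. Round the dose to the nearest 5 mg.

75 mg

SCr = 218 / 88.4 = 2.466 mg/dL
CrCl = (140 − 27) × 94.9 / (72 × 2.466) × 0.85 = 10723.7 / 177.55 × 0.85 ≈ 51.3 mL/min
CrCl ≈ 51 mL/min → bracket 45–79 mL/min.
75% of 100 mg = 75 mg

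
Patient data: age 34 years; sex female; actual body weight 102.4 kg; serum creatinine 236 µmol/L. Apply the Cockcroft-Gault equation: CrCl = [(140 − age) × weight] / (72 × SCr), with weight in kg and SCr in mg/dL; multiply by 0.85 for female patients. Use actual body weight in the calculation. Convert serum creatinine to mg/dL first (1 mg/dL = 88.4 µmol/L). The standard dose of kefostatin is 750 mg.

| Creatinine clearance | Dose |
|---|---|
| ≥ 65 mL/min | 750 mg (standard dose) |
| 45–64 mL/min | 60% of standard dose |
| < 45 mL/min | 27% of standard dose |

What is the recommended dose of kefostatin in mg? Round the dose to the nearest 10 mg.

450 mg

SCr = 236 / 88.4 = 2.67 mg/dL
CrCl = (140 − 34) × 102.4 / (72 × 2.67) × 0.85 = 10854.4 / 192.24 × 0.85 ≈ 48.0 mL/min
CrCl ≈ 48 mL/min → bracket 45–64 mL/min.
60% of 750 mg = 450 mg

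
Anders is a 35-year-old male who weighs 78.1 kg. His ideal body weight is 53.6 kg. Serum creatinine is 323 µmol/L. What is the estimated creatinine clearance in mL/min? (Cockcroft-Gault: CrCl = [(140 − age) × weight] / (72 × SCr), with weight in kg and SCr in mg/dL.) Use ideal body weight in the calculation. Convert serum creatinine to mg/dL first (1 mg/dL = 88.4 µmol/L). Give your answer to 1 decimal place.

SCr = 323 / 88.4 = 3.654 mg/dL
CrCl = (140 − 35) × 53.6 / (72 × 3.654) = 5628.0 / 263.09 ≈ 21.4 mL/min

21.4 mL/min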